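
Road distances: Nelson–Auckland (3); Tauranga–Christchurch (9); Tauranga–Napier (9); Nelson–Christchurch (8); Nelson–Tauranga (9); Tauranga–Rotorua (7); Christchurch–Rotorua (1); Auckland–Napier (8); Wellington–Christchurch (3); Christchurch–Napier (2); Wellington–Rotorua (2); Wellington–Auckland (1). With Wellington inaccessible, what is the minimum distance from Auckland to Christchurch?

10

Comparing a few candidate routes:
Auckland → Nelson → Christchurch: 3 + 8 = 11
Auckland → Nelson → Tauranga → Rotorua → Christchurch: 3 + 9 + 7 + 1 = 20
Auckland → Napier → Christchurch: 8 + 2 = 10
Auckland → Nelson → Tauranga → Christchurch: 3 + 9 + 9 = 21
Best route has total 10.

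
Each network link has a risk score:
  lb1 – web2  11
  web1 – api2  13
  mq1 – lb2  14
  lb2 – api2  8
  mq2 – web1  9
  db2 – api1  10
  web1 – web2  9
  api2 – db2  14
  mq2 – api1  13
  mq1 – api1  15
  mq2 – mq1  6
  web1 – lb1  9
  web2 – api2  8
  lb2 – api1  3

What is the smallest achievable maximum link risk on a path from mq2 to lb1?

9

Checking several routes:
mq2 → api1 → lb2 → api2 → web2 → lb1: max(13, 3, 8, 8, 11) = 13
mq2 → api1 → lb2 → api2 → web1 → web2 → lb1: max(13, 3, 8, 13, 9, 11) = 13
mq2 → api1 → lb2 → api2 → web1 → lb1: max(13, 3, 8, 13, 9) = 13
mq2 → web1 → lb1: max(9, 9) = 9
mq2 → web1 → web2 → lb1: max(9, 9, 11) = 11
mq2 → api1 → lb2 → api2 → web2 → web1 → lb1: max(13, 3, 8, 8, 9, 9) = 13
Smallest bottleneck: 9.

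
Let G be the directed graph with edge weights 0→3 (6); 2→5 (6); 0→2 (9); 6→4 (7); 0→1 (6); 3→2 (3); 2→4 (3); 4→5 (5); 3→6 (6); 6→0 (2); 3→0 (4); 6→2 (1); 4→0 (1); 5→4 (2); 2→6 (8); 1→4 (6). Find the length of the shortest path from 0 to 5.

15

Checking several routes:
0-2-5: 9 + 6 = 15
0-3-2-5: 6 + 3 + 6 = 15
0-2-4-5: 9 + 3 + 5 = 17
0-1-4-5: 6 + 6 + 5 = 17
The minimum is 15.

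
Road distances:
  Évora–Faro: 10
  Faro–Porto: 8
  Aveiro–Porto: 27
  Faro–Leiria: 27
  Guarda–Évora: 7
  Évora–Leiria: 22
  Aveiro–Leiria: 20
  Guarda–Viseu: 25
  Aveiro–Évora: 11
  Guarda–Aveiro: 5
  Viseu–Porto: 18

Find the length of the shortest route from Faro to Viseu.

Checking several routes:
Faro-Évora-Aveiro-Guarda-Viseu: 10 + 11 + 5 + 25 = 51
Faro-Porto-Aveiro-Guarda-Viseu: 8 + 27 + 5 + 25 = 65
Faro-Porto-Viseu: 8 + 18 = 26
Faro-Évora-Aveiro-Porto-Viseu: 10 + 11 + 27 + 18 = 66
Faro-Évora-Guarda-Viseu: 10 + 7 + 25 = 42
Best route has total 26.

26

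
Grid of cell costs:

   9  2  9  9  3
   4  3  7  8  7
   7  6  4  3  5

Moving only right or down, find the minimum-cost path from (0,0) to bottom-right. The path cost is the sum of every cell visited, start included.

32

One optimal route is [0,0] -> [0,1] -> [1,1] -> [2,1] -> [2,2] -> [2,3] -> [2,4].
Its cost is 9 + 2 + 3 + 6 + 4 + 3 + 5 = 32.
For comparison, the top-then-right route costs 44.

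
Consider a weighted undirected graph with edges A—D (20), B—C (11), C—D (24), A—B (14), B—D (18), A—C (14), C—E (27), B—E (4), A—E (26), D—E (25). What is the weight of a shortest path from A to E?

18

Some routes from A to E:
A→C→E: 14 + 27 = 41
A→E: 26
A→B→E: 14 + 4 = 18
A→C→B→E: 14 + 11 + 4 = 29
A→D→B→E: 20 + 18 + 4 = 42
Best route has total 18.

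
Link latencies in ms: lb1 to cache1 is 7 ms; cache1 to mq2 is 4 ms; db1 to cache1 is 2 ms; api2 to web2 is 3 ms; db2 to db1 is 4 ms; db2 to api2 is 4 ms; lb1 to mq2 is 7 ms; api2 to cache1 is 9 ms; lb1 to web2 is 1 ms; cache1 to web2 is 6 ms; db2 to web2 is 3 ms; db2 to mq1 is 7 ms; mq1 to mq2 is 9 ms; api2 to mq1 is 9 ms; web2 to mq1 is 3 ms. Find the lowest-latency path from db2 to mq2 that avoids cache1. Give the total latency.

11

Comparing a few candidate routes:
db2-api2-web2-lb1-mq2: 4 + 3 + 1 + 7 = 15
db2-mq1-web2-lb1-mq2: 7 + 3 + 1 + 7 = 18
db2-web2-lb1-mq2: 3 + 1 + 7 = 11
db2-web2-mq1-mq2: 3 + 3 + 9 = 15
db2-mq1-mq2: 7 + 9 = 16
Best route has total 11 ms.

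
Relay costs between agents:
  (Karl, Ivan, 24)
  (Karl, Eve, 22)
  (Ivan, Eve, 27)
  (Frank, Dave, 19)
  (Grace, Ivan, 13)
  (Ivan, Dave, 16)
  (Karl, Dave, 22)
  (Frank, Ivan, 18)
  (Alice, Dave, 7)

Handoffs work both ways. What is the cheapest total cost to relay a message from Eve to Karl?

22

Paths from Eve to Karl:
Eve → Ivan → Dave → Karl: 27 + 16 + 22 = 65
Eve → Ivan → Karl: 27 + 24 = 51
Eve → Ivan → Frank → Dave → Karl: 27 + 18 + 19 + 22 = 86
Eve → Karl: 22
Best route has total 22.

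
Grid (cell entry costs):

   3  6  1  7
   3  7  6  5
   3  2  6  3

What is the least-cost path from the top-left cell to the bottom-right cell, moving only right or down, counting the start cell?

Cheapest: r0c0→r1c0→r2c0→r2c1→r2c2→r2c3
  3 + 3 + 3 + 2 + 6 + 3 = 20
(Top row then right column would cost 25.)

20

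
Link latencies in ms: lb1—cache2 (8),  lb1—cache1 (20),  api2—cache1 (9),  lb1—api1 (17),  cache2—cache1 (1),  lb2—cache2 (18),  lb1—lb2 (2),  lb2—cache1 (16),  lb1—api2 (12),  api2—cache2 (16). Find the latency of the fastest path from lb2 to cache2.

10

A few of the lb2→cache2 routes:
lb2-lb1-cache2: 2 + 8 = 10
lb2-cache1-cache2: 16 + 1 = 17
lb2-lb1-api2-cache1-cache2: 2 + 12 + 9 + 1 = 24
lb2-lb1-api2-cache2: 2 + 12 + 16 = 30
lb2-cache2: 18
lb2-lb1-cache1-cache2: 2 + 20 + 1 = 23
The minimum is 10 ms.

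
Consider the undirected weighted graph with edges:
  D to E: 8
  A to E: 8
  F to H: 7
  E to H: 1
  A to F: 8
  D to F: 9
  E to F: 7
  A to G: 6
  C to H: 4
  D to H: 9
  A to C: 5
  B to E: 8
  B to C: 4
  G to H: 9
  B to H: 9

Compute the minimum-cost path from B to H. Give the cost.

8

Checking several routes:
B - C - A - E - H: 4 + 5 + 8 + 1 = 18
B - E - H: 8 + 1 = 9
B - H: 9
B - C - H: 4 + 4 = 8
The minimum is 8.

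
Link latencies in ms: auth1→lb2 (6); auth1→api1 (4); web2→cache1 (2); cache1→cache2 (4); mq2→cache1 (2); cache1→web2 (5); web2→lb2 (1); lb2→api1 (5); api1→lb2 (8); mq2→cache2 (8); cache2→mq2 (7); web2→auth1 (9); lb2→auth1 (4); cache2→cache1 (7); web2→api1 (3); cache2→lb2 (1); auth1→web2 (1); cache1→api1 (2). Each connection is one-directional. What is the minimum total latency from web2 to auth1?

Candidate routes:
web2 → cache1 → api1 → lb2 → auth1: 2 + 2 + 8 + 4 = 16
web2 → lb2 → auth1: 1 + 4 = 5
web2 → cache1 → cache2 → lb2 → auth1: 2 + 4 + 1 + 4 = 11
web2 → api1 → lb2 → auth1: 3 + 8 + 4 = 15
web2 → auth1: 9
Best route has total 5 ms.

5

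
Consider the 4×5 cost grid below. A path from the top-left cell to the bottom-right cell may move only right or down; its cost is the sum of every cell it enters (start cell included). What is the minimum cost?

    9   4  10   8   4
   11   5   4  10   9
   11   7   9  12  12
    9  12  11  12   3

Cheapest: (0,0) -> (0,1) -> (1,1) -> (1,2) -> (1,3) -> (1,4) -> (2,4) -> (3,4)
  9 + 4 + 5 + 4 + 10 + 9 + 12 + 3 = 56
(Top row then right column would cost 59.)

56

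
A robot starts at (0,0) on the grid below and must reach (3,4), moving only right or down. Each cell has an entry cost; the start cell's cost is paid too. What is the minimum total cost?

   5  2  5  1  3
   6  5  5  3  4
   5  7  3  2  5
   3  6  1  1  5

24

One optimal route is [0,0] [0,1] [0,2] [0,3] [1,3] [2,3] [3,3] [3,4].
Its cost is 5 + 2 + 5 + 1 + 3 + 2 + 1 + 5 = 24.
For comparison, the top-then-right route costs 30.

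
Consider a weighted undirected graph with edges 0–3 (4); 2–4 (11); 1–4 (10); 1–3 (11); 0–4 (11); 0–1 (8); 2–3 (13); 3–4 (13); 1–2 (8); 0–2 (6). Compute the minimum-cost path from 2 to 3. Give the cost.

10

A few of the 2→3 routes:
2 -> 1 -> 3: 8 + 11 = 19
2 -> 3: 13
2 -> 0 -> 3: 6 + 4 = 10
Shortest: 10.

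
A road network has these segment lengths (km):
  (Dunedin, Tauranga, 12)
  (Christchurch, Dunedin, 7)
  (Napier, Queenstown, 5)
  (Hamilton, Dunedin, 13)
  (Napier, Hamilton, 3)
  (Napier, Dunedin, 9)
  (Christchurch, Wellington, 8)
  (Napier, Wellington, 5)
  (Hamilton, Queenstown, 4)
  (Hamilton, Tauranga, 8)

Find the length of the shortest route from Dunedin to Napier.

Comparing a few candidate routes:
Dunedin-Tauranga-Hamilton-Napier: 12 + 8 + 3 = 23
Dunedin-Christchurch-Wellington-Napier: 7 + 8 + 5 = 20
Dunedin-Hamilton-Queenstown-Napier: 13 + 4 + 5 = 22
Dunedin-Napier: 9
Dunedin-Hamilton-Napier: 13 + 3 = 16
The minimum is 9 km.

9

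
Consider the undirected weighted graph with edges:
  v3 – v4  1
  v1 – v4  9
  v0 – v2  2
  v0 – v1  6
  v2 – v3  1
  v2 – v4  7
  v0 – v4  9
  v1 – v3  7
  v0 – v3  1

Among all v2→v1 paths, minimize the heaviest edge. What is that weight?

Some routes from v2 to v1:
v2 - v0 - v1: max(2, 6) = 6
v2 - v4 - v3 - v0 - v1: max(7, 1, 1, 6) = 7
v2 - v0 - v3 - v1: max(2, 1, 7) = 7
v2 - v4 - v3 - v1: max(7, 1, 7) = 7
v2 - v3 - v0 - v1: max(1, 1, 6) = 6
Smallest bottleneck: 6.

6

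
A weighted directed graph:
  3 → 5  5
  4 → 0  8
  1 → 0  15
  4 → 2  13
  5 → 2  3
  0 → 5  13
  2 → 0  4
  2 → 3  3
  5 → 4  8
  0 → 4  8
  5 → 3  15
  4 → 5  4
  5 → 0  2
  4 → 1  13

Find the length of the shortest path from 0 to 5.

Candidate routes:
0 - 4 - 2 - 3 - 5: 8 + 13 + 3 + 5 = 29
0 - 5: 13
0 - 4 - 5: 8 + 4 = 12
Shortest: 12.

12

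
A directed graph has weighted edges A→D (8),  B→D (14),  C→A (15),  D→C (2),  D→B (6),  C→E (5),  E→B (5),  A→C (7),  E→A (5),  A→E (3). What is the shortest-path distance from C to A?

Candidate routes:
C→A: 15
C→E→A: 5 + 5 = 10
The minimum is 10.

10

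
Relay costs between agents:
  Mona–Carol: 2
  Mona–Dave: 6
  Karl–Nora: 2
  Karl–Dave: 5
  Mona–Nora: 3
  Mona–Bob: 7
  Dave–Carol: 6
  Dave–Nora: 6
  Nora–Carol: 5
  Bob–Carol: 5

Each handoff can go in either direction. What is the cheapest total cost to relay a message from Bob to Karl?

12

Checking several routes:
Bob -> Mona -> Carol -> Nora -> Karl: 7 + 2 + 5 + 2 = 16
Bob -> Carol -> Mona -> Dave -> Karl: 5 + 2 + 6 + 5 = 18
Bob -> Carol -> Nora -> Karl: 5 + 5 + 2 = 12
Bob -> Mona -> Nora -> Karl: 7 + 3 + 2 = 12
Bob -> Carol -> Mona -> Nora -> Karl: 5 + 2 + 3 + 2 = 12
Bob -> Carol -> Dave -> Karl: 5 + 6 + 5 = 16
Shortest: 12.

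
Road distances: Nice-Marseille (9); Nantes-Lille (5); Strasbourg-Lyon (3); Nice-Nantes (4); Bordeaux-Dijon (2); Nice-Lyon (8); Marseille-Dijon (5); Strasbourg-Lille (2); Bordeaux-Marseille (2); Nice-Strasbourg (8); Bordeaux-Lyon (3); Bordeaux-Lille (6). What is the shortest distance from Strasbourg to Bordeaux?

Checking several routes:
Strasbourg → Nice → Lyon → Bordeaux: 8 + 8 + 3 = 19
Strasbourg → Lyon → Bordeaux: 3 + 3 = 6
Strasbourg → Lille → Bordeaux: 2 + 6 = 8
Strasbourg → Nice → Marseille → Bordeaux: 8 + 9 + 2 = 19
The minimum is 6.

6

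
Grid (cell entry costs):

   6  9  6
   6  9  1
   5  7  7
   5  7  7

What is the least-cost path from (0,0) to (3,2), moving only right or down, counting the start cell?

Best path: (0,0) → (0,1) → (0,2) → (1,2) → (2,2) → (3,2)
Cost: 6 + 9 + 6 + 1 + 7 + 7 = 36

36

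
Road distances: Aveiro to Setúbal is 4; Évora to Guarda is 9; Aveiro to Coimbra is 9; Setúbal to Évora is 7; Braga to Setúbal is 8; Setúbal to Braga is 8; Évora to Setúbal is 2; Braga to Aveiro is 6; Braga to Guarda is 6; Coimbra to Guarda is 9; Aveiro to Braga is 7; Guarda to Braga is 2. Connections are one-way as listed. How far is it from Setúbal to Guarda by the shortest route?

Paths from Setúbal to Guarda:
Setúbal - Braga - Aveiro - Coimbra - Guarda: 8 + 6 + 9 + 9 = 32
Setúbal - Braga - Guarda: 8 + 6 = 14
Setúbal - Évora - Guarda: 7 + 9 = 16
The minimum is 14.

14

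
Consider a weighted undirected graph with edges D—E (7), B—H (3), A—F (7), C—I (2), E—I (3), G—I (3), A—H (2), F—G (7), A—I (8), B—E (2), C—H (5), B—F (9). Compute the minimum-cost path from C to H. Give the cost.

Some routes from C to H:
C-I-G-F-A-H: 2 + 3 + 7 + 7 + 2 = 21
C-I-E-B-H: 2 + 3 + 2 + 3 = 10
C-I-G-F-B-H: 2 + 3 + 7 + 9 + 3 = 24
C-I-A-H: 2 + 8 + 2 = 12
C-H: 5
Shortest: 5.

5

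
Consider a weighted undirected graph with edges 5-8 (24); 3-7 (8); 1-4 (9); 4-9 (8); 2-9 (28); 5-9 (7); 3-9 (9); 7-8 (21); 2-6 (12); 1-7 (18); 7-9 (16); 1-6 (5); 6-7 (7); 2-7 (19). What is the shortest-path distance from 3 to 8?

29

Comparing a few candidate routes:
3 → 7 → 8: 8 + 21 = 29
3 → 9 → 4 → 1 → 6 → 7 → 8: 9 + 8 + 9 + 5 + 7 + 21 = 59
3 → 7 → 9 → 5 → 8: 8 + 16 + 7 + 24 = 55
3 → 9 → 4 → 1 → 7 → 8: 9 + 8 + 9 + 18 + 21 = 65
3 → 9 → 7 → 8: 9 + 16 + 21 = 46
3 → 9 → 5 → 8: 9 + 7 + 24 = 40
Best route has total 29.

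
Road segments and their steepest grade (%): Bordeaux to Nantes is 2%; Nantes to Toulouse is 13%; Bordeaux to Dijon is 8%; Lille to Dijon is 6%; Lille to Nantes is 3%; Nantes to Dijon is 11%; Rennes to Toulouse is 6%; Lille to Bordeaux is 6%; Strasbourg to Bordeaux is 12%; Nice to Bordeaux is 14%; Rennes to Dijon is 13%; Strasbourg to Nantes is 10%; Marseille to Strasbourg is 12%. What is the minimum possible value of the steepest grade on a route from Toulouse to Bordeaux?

13

Some routes from Toulouse to Bordeaux:
Toulouse-Rennes-Dijon-Lille-Nantes-Bordeaux: max(6, 13, 6, 3, 2) = 13
Toulouse-Rennes-Dijon-Bordeaux: max(6, 13, 8) = 13
Toulouse-Rennes-Dijon-Lille-Nantes-Strasbourg-Bordeaux: max(6, 13, 6, 3, 10, 12) = 13
Toulouse-Rennes-Dijon-Lille-Bordeaux: max(6, 13, 6, 6) = 13
Smallest bottleneck: 13%.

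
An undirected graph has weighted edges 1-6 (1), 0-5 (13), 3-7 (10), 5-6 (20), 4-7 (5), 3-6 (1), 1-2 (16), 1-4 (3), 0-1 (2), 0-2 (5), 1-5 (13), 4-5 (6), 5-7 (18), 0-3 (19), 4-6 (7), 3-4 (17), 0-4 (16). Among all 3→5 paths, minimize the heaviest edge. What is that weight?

Checking several routes:
3 -> 6 -> 1 -> 4 -> 5: max(1, 1, 3, 6) = 6
3 -> 7 -> 4 -> 6 -> 1 -> 0 -> 5: max(10, 5, 7, 1, 2, 13) = 13
3 -> 7 -> 4 -> 6 -> 1 -> 5: max(10, 5, 7, 1, 13) = 13
3 -> 7 -> 4 -> 5: max(10, 5, 6) = 10
3 -> 6 -> 4 -> 5: max(1, 7, 6) = 7
3 -> 7 -> 4 -> 1 -> 0 -> 5: max(10, 5, 3, 2, 13) = 13
Best route has worst link 6.

6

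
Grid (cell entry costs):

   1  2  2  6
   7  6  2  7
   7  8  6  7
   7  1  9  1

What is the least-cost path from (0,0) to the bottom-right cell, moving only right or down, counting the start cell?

21

Path (0,0) (0,1) (0,2) (1,2) (2,2) (2,3) (3,3): 1 + 2 + 2 + 2 + 6 + 7 + 1 = 21.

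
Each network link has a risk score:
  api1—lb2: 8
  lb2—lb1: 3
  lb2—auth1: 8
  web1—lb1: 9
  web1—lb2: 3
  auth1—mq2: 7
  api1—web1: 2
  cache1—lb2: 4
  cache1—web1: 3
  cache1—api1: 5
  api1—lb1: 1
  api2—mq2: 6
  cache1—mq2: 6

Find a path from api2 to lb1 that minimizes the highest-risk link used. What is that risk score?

Some routes from api2 to lb1:
api2→mq2→cache1→api1→lb1: max(6, 6, 5, 1) = 6
api2→mq2→cache1→web1→lb2→lb1: max(6, 6, 3, 3, 3) = 6
api2→mq2→cache1→web1→api1→lb1: max(6, 6, 3, 2, 1) = 6
Best route has worst link 6.

6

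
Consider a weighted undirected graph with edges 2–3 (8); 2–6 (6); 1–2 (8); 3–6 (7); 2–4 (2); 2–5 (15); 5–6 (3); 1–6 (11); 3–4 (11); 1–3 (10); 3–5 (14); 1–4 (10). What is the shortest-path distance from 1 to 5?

Checking several routes:
1→4→2→6→5: 10 + 2 + 6 + 3 = 21
1→3→6→5: 10 + 7 + 3 = 20
1→2→6→5: 8 + 6 + 3 = 17
1→6→5: 11 + 3 = 14
1→2→5: 8 + 15 = 23
Shortest: 14.

14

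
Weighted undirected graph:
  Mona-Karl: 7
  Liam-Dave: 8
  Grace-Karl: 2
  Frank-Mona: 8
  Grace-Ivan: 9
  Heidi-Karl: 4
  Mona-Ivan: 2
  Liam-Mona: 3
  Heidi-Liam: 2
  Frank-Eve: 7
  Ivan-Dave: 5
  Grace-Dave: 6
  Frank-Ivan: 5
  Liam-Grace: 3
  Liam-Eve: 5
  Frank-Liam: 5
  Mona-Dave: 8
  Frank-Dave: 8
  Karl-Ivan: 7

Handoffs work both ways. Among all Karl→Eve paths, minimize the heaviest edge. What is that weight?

A few of the Karl→Eve routes:
Karl -> Heidi -> Liam -> Eve: max(4, 2, 5) = 5
Karl -> Ivan -> Dave -> Grace -> Liam -> Frank -> Eve: max(7, 5, 6, 3, 5, 7) = 7
Karl -> Grace -> Dave -> Ivan -> Mona -> Liam -> Eve: max(2, 6, 5, 2, 3, 5) = 6
Karl -> Grace -> Liam -> Eve: max(2, 3, 5) = 5
Karl -> Grace -> Dave -> Ivan -> Frank -> Liam -> Eve: max(2, 6, 5, 5, 5, 5) = 6
The minimum achievable maximum is 5.

5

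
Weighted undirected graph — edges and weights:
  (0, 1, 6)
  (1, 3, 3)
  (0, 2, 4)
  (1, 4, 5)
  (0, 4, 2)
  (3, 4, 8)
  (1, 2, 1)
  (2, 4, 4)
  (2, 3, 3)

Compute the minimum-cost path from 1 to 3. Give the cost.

Checking several routes:
1 - 2 - 4 - 3: 1 + 4 + 8 = 13
1 - 4 - 2 - 3: 5 + 4 + 3 = 12
1 - 2 - 3: 1 + 3 = 4
1 - 3: 3
1 - 4 - 3: 5 + 8 = 13
1 - 0 - 2 - 3: 6 + 4 + 3 = 13
Best route has total 3.

3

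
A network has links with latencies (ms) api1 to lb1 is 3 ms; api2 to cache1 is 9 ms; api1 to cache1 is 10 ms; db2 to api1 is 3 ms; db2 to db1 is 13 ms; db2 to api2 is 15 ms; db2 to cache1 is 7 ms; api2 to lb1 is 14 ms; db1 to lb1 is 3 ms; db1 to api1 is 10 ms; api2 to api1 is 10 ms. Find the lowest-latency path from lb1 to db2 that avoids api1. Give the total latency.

16

Candidate routes:
lb1 - db1 - db2: 3 + 13 = 16
lb1 - api2 - cache1 - db2: 14 + 9 + 7 = 30
lb1 - api2 - db2: 14 + 15 = 29
The minimum is 16 ms.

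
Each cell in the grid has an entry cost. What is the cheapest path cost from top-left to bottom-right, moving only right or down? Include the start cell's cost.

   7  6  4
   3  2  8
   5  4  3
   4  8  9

28

One optimal route is (0,0) → (1,0) → (1,1) → (2,1) → (2,2) → (3,2).
Its cost is 7 + 3 + 2 + 4 + 3 + 9 = 28.
For comparison, the top-then-right route costs 37.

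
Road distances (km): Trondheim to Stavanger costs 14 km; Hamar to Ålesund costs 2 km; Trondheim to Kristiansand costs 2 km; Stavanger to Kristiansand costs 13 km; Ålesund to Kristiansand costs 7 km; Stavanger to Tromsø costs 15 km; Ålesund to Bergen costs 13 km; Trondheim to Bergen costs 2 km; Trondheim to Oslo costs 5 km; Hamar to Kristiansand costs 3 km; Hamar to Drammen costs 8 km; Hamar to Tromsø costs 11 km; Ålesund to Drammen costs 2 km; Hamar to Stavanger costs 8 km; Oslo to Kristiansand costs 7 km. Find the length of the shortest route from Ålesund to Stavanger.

10

Checking several routes:
Ålesund-Hamar-Stavanger: 2 + 8 = 10
Ålesund-Hamar-Kristiansand-Stavanger: 2 + 3 + 13 = 18
Ålesund-Drammen-Hamar-Stavanger: 2 + 8 + 8 = 18
Ålesund-Kristiansand-Hamar-Stavanger: 7 + 3 + 8 = 18
Best route has total 10 km.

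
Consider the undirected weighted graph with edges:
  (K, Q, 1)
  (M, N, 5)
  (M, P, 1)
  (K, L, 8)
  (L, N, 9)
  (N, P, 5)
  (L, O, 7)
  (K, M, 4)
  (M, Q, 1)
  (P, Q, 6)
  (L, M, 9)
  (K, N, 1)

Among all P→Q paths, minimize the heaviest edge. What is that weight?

1

Some routes from P to Q:
P - N - M - Q: max(5, 5, 1) = 5
P - M - Q: max(1, 1) = 1
P - N - M - K - Q: max(5, 5, 4, 1) = 5
P - M - K - Q: max(1, 4, 1) = 4
The minimum achievable maximum is 1.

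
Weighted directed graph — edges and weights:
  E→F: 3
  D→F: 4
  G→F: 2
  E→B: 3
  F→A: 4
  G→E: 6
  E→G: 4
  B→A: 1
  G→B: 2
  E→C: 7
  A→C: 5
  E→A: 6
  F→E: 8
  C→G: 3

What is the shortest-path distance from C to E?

9

Paths from C to E:
C → G → E: 3 + 6 = 9
C → G → F → E: 3 + 2 + 8 = 13
Best route has total 9.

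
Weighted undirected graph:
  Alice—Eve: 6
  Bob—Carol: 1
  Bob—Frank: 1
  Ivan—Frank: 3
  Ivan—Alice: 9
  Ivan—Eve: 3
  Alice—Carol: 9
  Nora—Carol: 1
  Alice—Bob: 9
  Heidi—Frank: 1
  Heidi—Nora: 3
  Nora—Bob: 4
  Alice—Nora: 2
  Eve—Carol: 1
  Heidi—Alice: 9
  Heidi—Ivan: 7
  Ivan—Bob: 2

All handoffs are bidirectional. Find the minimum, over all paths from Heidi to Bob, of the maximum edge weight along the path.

1

Comparing a few candidate routes:
Heidi -> Frank -> Ivan -> Eve -> Carol -> Bob: max(1, 3, 3, 1, 1) = 3
Heidi -> Frank -> Bob: max(1, 1) = 1
Heidi -> Nora -> Carol -> Eve -> Ivan -> Bob: max(3, 1, 1, 3, 2) = 3
Heidi -> Frank -> Ivan -> Bob: max(1, 3, 2) = 3
Heidi -> Nora -> Carol -> Bob: max(3, 1, 1) = 3
The minimum achievable maximum is 1.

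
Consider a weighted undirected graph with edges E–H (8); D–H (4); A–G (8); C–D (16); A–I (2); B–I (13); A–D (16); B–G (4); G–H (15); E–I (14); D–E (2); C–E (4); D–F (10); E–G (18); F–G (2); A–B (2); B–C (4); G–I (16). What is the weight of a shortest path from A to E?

Some routes from A to E:
A -> I -> E: 2 + 14 = 16
A -> D -> E: 16 + 2 = 18
A -> B -> C -> E: 2 + 4 + 4 = 10
A -> G -> B -> C -> E: 8 + 4 + 4 + 4 = 20
A -> B -> G -> F -> D -> E: 2 + 4 + 2 + 10 + 2 = 20
Shortest: 10.

10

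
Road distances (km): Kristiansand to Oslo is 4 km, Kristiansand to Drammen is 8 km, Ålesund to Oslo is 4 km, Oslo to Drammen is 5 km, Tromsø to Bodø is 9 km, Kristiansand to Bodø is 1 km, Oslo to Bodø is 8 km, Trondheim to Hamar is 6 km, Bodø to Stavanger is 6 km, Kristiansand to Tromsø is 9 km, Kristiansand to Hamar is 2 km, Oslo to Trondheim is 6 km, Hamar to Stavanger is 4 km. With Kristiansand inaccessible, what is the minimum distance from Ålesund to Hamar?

Candidate routes:
Ålesund -> Oslo -> Bodø -> Stavanger -> Hamar: 4 + 8 + 6 + 4 = 22
Ålesund -> Oslo -> Trondheim -> Hamar: 4 + 6 + 6 = 16
Best route has total 16 km.

16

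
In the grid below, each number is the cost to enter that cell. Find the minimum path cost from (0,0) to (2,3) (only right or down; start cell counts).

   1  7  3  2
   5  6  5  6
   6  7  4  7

26

One optimal route is [0,0] → [0,1] → [0,2] → [0,3] → [1,3] → [2,3].
Its cost is 1 + 7 + 3 + 2 + 6 + 7 = 26.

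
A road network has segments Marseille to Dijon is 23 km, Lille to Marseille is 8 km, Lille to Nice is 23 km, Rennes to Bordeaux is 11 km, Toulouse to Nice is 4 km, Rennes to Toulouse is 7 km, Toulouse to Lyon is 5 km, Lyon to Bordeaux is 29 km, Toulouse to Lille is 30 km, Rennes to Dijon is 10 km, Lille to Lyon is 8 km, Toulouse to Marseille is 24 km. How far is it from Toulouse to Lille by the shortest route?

Checking several routes:
Toulouse -> Lille: 30
Toulouse -> Marseille -> Lille: 24 + 8 = 32
Toulouse -> Rennes -> Dijon -> Marseille -> Lille: 7 + 10 + 23 + 8 = 48
Toulouse -> Lyon -> Lille: 5 + 8 = 13
Toulouse -> Nice -> Lille: 4 + 23 = 27
The minimum is 13 km.

13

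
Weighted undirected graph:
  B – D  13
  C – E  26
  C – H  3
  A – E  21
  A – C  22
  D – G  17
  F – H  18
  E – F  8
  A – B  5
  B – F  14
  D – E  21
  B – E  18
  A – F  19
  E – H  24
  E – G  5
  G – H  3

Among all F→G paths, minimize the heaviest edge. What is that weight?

Some routes from F to G:
F - E - G: max(8, 5) = 8
F - B - E - G: max(14, 18, 5) = 18
F - B - D - G: max(14, 13, 17) = 17
F - E - B - D - G: max(8, 18, 13, 17) = 18
F - H - G: max(18, 3) = 18
Best route has worst link 8.

8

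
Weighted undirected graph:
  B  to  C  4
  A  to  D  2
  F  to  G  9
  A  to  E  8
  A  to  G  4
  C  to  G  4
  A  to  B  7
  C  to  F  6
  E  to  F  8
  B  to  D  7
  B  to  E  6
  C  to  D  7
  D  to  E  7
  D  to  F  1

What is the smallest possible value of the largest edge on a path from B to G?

Comparing a few candidate routes:
B → C → G: max(4, 4) = 4
B → A → G: max(7, 4) = 7
B → A → D → F → C → G: max(7, 2, 1, 6, 4) = 7
B → A → D → C → G: max(7, 2, 7, 4) = 7
B → C → F → D → A → G: max(4, 6, 1, 2, 4) = 6
Best route has worst link 4.

4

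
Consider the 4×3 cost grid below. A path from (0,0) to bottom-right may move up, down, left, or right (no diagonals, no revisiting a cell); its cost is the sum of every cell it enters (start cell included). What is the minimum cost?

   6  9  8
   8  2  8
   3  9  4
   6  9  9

37

Take r0c0 -> r1c0 -> r1c1 -> r1c2 -> r2c2 -> r3c2 for a total of 6 + 8 + 2 + 8 + 4 + 9 = 37.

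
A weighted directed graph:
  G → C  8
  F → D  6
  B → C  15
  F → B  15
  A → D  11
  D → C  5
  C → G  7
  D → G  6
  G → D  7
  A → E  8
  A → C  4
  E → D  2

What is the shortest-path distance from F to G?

12

Routes from F to G:
F → B → C → G: 15 + 15 + 7 = 37
F → D → C → G: 6 + 5 + 7 = 18
F → D → G: 6 + 6 = 12
Best route has total 12.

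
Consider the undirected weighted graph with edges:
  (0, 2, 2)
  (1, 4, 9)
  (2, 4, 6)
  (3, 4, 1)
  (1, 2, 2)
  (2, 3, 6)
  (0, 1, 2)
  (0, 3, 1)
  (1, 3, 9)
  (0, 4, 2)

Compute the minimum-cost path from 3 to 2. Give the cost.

3

Checking several routes:
3→0→1→2: 1 + 2 + 2 = 5
3→4→0→2: 1 + 2 + 2 = 5
3→2: 6
3→4→0→1→2: 1 + 2 + 2 + 2 = 7
3→0→2: 1 + 2 = 3
The minimum is 3.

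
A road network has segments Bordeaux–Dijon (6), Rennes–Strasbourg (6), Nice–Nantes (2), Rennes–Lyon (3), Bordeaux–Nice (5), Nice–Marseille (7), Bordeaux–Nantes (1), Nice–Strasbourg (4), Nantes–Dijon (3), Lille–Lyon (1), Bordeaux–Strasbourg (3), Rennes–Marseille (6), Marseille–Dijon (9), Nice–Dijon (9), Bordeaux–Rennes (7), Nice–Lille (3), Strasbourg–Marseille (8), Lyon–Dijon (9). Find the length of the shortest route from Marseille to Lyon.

9

Comparing a few candidate routes:
Marseille→Strasbourg→Nice→Lille→Lyon: 8 + 4 + 3 + 1 = 16
Marseille→Strasbourg→Rennes→Lyon: 8 + 6 + 3 = 17
Marseille→Rennes→Lyon: 6 + 3 = 9
Marseille→Dijon→Nantes→Nice→Lille→Lyon: 9 + 3 + 2 + 3 + 1 = 18
Marseille→Nice→Lille→Lyon: 7 + 3 + 1 = 11
The minimum is 9.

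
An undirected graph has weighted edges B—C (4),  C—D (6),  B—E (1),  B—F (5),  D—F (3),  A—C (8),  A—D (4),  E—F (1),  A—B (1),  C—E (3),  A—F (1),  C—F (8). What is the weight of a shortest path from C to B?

Checking several routes:
C - E - F - A - B: 3 + 1 + 1 + 1 = 6
C - B: 4
C - E - B: 3 + 1 = 4
Best route has total 4.

4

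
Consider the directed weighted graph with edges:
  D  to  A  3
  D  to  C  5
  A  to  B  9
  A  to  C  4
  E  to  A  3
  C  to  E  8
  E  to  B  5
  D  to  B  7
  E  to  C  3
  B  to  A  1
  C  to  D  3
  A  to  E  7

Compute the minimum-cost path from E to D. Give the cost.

Routes from E to D:
E -> C -> D: 3 + 3 = 6
E -> A -> C -> D: 3 + 4 + 3 = 10
E -> B -> A -> C -> D: 5 + 1 + 4 + 3 = 13
Shortest: 6.

6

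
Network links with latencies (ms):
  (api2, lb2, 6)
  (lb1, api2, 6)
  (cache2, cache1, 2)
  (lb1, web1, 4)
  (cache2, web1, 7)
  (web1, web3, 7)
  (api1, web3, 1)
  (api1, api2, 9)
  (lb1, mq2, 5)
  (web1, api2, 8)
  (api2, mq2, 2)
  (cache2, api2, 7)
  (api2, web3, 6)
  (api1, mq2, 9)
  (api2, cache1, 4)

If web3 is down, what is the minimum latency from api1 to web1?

Comparing a few candidate routes:
api1→api2→web1: 9 + 8 = 17
api1→mq2→api2→web1: 9 + 2 + 8 = 19
api1→mq2→api2→lb1→web1: 9 + 2 + 6 + 4 = 21
api1→mq2→lb1→web1: 9 + 5 + 4 = 18
api1→api2→mq2→lb1→web1: 9 + 2 + 5 + 4 = 20
api1→api2→lb1→web1: 9 + 6 + 4 = 19
The minimum is 17 ms.

17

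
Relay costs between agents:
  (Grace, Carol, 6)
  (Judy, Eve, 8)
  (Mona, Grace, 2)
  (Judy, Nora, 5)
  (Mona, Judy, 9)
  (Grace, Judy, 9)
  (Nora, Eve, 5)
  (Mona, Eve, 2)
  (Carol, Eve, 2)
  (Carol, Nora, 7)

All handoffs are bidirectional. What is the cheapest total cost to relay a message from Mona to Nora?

7

Some routes from Mona to Nora:
Mona-Eve-Nora: 2 + 5 = 7
Mona-Grace-Carol-Nora: 2 + 6 + 7 = 15
Mona-Eve-Carol-Nora: 2 + 2 + 7 = 11
Mona-Judy-Nora: 9 + 5 = 14
Mona-Grace-Carol-Eve-Nora: 2 + 6 + 2 + 5 = 15
Mona-Eve-Judy-Nora: 2 + 8 + 5 = 15
The minimum is 7.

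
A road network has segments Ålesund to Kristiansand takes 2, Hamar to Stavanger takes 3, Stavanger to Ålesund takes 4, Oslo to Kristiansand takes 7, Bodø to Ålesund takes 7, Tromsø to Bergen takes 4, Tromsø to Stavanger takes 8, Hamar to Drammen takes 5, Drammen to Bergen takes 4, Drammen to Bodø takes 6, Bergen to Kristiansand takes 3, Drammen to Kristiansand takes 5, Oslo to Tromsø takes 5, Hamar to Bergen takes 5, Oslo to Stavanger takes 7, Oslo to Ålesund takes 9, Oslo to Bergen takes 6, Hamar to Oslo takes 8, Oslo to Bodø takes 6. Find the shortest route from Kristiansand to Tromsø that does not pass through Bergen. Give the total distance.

12

Checking several routes:
Kristiansand -> Ålesund -> Stavanger -> Oslo -> Tromsø: 2 + 4 + 7 + 5 = 18
Kristiansand -> Ålesund -> Stavanger -> Tromsø: 2 + 4 + 8 = 14
Kristiansand -> Ålesund -> Oslo -> Tromsø: 2 + 9 + 5 = 16
Kristiansand -> Oslo -> Tromsø: 7 + 5 = 12
Best route has total 12.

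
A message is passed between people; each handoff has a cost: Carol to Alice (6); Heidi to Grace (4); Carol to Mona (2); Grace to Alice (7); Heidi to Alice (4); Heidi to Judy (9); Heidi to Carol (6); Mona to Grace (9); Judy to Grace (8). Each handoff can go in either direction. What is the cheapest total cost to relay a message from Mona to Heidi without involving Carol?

13

Candidate routes:
Mona→Grace→Heidi: 9 + 4 = 13
Mona→Grace→Alice→Heidi: 9 + 7 + 4 = 20
Mona→Grace→Judy→Heidi: 9 + 8 + 9 = 26
Best route has total 13.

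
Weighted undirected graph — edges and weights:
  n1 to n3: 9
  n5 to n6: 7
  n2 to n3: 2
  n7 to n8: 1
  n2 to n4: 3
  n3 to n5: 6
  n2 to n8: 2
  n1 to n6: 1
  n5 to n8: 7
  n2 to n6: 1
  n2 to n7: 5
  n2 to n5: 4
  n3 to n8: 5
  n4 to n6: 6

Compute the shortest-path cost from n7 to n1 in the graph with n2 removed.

15

Candidate routes:
n7 - n8 - n5 - n3 - n1: 1 + 7 + 6 + 9 = 23
n7 - n8 - n3 - n1: 1 + 5 + 9 = 15
n7 - n8 - n5 - n6 - n1: 1 + 7 + 7 + 1 = 16
n7 - n8 - n3 - n5 - n6 - n1: 1 + 5 + 6 + 7 + 1 = 20
Shortest: 15.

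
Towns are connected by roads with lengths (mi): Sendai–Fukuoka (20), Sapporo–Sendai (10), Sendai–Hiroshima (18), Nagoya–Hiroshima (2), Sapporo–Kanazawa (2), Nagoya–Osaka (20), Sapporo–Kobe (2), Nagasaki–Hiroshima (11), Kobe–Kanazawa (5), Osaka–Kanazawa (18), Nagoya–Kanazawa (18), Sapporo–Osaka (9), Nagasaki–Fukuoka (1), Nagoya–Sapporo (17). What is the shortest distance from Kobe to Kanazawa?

4

Comparing a few candidate routes:
Kobe→Sapporo→Osaka→Kanazawa: 2 + 9 + 18 = 29
Kobe→Sapporo→Nagoya→Kanazawa: 2 + 17 + 18 = 37
Kobe→Sapporo→Osaka→Nagoya→Kanazawa: 2 + 9 + 20 + 18 = 49
Kobe→Sapporo→Kanazawa: 2 + 2 = 4
Kobe→Sapporo→Sendai→Hiroshima→Nagoya→Kanazawa: 2 + 10 + 18 + 2 + 18 = 50
Kobe→Kanazawa: 5
The minimum is 4 mi.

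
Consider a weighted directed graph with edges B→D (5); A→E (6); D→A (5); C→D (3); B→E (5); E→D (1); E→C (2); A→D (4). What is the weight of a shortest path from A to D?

Candidate routes:
A-E-C-D: 6 + 2 + 3 = 11
A-D: 4
A-E-D: 6 + 1 = 7
Shortest: 4.

4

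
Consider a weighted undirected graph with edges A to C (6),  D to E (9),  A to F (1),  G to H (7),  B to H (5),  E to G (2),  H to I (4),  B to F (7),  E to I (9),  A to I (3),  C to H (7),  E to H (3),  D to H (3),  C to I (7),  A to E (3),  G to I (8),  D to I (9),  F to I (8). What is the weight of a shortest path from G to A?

5

A few of the G→A routes:
G-I-A: 8 + 3 = 11
G-E-A: 2 + 3 = 5
G-E-H-I-A: 2 + 3 + 4 + 3 = 12
Best route has total 5.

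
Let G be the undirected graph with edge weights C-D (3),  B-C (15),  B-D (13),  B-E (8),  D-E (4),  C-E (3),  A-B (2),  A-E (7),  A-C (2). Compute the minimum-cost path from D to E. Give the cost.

4

Some routes from D to E:
D - B - E: 13 + 8 = 21
D - C - A - B - E: 3 + 2 + 2 + 8 = 15
D - E: 4
D - C - E: 3 + 3 = 6
D - B - A - C - E: 13 + 2 + 2 + 3 = 20
D - C - A - E: 3 + 2 + 7 = 12
Shortest: 4.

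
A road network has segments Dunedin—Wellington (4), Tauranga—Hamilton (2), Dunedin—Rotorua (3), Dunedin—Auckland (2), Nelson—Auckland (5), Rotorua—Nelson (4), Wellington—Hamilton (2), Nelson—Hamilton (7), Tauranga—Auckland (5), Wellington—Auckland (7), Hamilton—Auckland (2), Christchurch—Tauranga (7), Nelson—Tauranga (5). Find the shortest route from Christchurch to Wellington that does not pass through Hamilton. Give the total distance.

Checking several routes:
Christchurch→Tauranga→Auckland→Wellington: 7 + 5 + 7 = 19
Christchurch→Tauranga→Nelson→Rotorua→Dunedin→Wellington: 7 + 5 + 4 + 3 + 4 = 23
Christchurch→Tauranga→Nelson→Auckland→Dunedin→Wellington: 7 + 5 + 5 + 2 + 4 = 23
Christchurch→Tauranga→Auckland→Dunedin→Wellington: 7 + 5 + 2 + 4 = 18
The minimum is 18 km.

18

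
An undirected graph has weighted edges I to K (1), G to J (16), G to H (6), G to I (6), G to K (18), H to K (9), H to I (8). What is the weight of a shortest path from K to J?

Routes from K to J:
K→I→H→G→J: 1 + 8 + 6 + 16 = 31
K→H→G→J: 9 + 6 + 16 = 31
K→G→J: 18 + 16 = 34
K→H→I→G→J: 9 + 8 + 6 + 16 = 39
K→I→G→J: 1 + 6 + 16 = 23
The minimum is 23.

23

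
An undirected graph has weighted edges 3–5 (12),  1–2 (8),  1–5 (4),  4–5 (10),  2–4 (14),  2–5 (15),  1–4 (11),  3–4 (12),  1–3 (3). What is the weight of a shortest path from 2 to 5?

12

Checking several routes:
2-1-4-5: 8 + 11 + 10 = 29
2-1-3-5: 8 + 3 + 12 = 23
2-4-5: 14 + 10 = 24
2-1-5: 8 + 4 = 12
2-5: 15
The minimum is 12.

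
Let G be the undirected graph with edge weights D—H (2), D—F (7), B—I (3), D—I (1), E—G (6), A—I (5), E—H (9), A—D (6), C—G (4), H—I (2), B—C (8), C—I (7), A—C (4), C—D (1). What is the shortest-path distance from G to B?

Checking several routes:
G → C → A → D → I → B: 4 + 4 + 6 + 1 + 3 = 18
G → C → B: 4 + 8 = 12
G → C → D → H → I → B: 4 + 1 + 2 + 2 + 3 = 12
G → C → I → B: 4 + 7 + 3 = 14
G → C → D → I → B: 4 + 1 + 1 + 3 = 9
G → C → A → I → B: 4 + 4 + 5 + 3 = 16
The minimum is 9.

9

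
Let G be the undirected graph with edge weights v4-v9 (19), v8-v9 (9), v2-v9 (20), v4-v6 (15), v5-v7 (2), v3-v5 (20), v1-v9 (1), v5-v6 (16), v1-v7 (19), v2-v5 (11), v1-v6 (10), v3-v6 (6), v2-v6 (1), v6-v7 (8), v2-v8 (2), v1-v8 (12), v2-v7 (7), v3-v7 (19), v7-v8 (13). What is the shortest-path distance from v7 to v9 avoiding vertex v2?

19

A few of the v7→v9 routes:
v7 - v8 - v1 - v9: 13 + 12 + 1 = 26
v7 - v6 - v1 - v9: 8 + 10 + 1 = 19
v7 - v1 - v9: 19 + 1 = 20
v7 - v8 - v9: 13 + 9 = 22
Best route has total 19.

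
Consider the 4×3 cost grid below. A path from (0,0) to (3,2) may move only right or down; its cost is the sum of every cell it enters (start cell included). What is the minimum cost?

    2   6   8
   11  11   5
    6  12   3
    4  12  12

Cheapest: [0,0] -> [0,1] -> [0,2] -> [1,2] -> [2,2] -> [3,2]
  2 + 6 + 8 + 5 + 3 + 12 = 36

36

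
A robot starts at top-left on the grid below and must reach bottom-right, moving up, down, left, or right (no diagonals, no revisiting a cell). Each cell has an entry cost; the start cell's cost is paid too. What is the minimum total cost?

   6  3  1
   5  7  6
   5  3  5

Path r0c0 → r0c1 → r0c2 → r1c2 → r2c2: 6 + 3 + 1 + 6 + 5 = 21.

21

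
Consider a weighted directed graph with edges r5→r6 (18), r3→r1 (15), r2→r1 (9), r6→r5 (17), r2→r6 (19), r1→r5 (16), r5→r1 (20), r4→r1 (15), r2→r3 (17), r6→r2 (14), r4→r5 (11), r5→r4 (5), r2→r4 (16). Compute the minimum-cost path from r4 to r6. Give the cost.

Paths from r4 to r6:
r4→r5→r6: 11 + 18 = 29
r4→r1→r5→r6: 15 + 16 + 18 = 49
The minimum is 29.

29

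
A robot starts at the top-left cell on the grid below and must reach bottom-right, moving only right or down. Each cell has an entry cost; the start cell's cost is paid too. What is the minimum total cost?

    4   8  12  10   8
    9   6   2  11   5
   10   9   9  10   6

One optimal route is [0,0]→[0,1]→[1,1]→[1,2]→[1,3]→[1,4]→[2,4].
Its cost is 4 + 8 + 6 + 2 + 11 + 5 + 6 = 42.
(Top row then right column would cost 53.)

42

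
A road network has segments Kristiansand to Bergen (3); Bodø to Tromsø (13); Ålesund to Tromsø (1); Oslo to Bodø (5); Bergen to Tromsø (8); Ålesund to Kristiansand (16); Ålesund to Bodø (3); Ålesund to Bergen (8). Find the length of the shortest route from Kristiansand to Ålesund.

11

Candidate routes:
Kristiansand - Bergen - Tromsø - Ålesund: 3 + 8 + 1 = 12
Kristiansand - Bergen - Tromsø - Bodø - Ålesund: 3 + 8 + 13 + 3 = 27
Kristiansand - Bergen - Ålesund: 3 + 8 = 11
Kristiansand - Ålesund: 16
The minimum is 11 km.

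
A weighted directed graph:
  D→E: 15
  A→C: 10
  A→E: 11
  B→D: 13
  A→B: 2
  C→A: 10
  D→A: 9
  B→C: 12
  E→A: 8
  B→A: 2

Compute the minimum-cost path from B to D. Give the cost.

13

Paths from B to D:
B -> D: 13
Shortest: 13.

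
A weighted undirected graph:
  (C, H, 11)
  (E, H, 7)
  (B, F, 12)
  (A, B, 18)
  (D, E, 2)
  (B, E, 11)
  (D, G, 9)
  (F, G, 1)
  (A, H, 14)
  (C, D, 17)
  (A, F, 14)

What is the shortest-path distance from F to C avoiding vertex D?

39

Candidate routes:
F→B→A→H→C: 12 + 18 + 14 + 11 = 55
F→A→B→E→H→C: 14 + 18 + 11 + 7 + 11 = 61
F→A→H→C: 14 + 14 + 11 = 39
F→B→E→H→C: 12 + 11 + 7 + 11 = 41
Shortest: 39.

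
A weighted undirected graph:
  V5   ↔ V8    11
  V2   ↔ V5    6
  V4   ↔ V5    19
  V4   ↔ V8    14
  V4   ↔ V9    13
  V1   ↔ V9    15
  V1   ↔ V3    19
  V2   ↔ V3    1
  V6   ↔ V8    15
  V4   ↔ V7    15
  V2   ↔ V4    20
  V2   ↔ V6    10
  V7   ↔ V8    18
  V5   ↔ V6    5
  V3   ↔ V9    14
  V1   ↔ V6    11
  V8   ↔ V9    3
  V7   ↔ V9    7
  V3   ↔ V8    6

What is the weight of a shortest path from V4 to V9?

13

A few of the V4→V9 routes:
V4 - V8 - V9: 14 + 3 = 17
V4 - V7 - V9: 15 + 7 = 22
V4 - V2 - V3 - V8 - V9: 20 + 1 + 6 + 3 = 30
V4 - V5 - V8 - V9: 19 + 11 + 3 = 33
V4 - V9: 13
Best route has total 13.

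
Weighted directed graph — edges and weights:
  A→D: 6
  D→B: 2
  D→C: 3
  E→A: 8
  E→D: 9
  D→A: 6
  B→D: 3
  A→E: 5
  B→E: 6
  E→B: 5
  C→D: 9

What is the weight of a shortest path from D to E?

Candidate routes:
D - B - E: 2 + 6 = 8
D - A - E: 6 + 5 = 11
The minimum is 8.

8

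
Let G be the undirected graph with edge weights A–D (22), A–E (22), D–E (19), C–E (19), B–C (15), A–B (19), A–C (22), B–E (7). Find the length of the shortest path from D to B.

A few of the D→B routes:
D → A → E → B: 22 + 22 + 7 = 51
D → A → B: 22 + 19 = 41
D → E → C → B: 19 + 19 + 15 = 53
D → E → B: 19 + 7 = 26
Best route has total 26.

26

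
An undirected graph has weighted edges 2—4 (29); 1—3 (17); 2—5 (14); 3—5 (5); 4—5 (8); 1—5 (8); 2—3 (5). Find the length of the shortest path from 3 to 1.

Candidate routes:
3→2→4→5→1: 5 + 29 + 8 + 8 = 50
3→1: 17
3→5→1: 5 + 8 = 13
3→2→5→1: 5 + 14 + 8 = 27
The minimum is 13.

13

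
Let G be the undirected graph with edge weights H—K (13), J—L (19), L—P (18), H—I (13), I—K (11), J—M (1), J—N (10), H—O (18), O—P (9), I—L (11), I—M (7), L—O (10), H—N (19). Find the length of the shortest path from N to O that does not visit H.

39

Paths from N to O avoiding H:
N → J → L → P → O: 10 + 19 + 18 + 9 = 56
N → J → M → I → L → P → O: 10 + 1 + 7 + 11 + 18 + 9 = 56
N → J → L → O: 10 + 19 + 10 = 39
N → J → M → I → L → O: 10 + 1 + 7 + 11 + 10 = 39
Best route has total 39.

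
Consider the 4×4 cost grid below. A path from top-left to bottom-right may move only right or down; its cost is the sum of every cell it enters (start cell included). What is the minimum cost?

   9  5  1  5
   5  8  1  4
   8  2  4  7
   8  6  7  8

35

Path r0c0 r0c1 r0c2 r1c2 r1c3 r2c3 r3c3: 9 + 5 + 1 + 1 + 4 + 7 + 8 = 35.
For comparison, the top-then-right route costs 39.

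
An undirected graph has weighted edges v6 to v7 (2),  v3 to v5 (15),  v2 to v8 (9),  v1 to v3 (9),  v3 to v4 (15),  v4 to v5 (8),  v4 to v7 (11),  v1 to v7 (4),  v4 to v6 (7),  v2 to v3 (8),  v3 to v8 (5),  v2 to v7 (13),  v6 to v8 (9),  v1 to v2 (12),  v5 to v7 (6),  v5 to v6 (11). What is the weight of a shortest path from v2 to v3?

A few of the v2→v3 routes:
v2 -> v1 -> v3: 12 + 9 = 21
v2 -> v1 -> v7 -> v6 -> v8 -> v3: 12 + 4 + 2 + 9 + 5 = 32
v2 -> v7 -> v6 -> v8 -> v3: 13 + 2 + 9 + 5 = 29
v2 -> v8 -> v3: 9 + 5 = 14
v2 -> v3: 8
v2 -> v7 -> v1 -> v3: 13 + 4 + 9 = 26
The minimum is 8.

8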